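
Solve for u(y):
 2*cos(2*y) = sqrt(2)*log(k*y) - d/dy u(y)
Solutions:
 u(y) = C1 + sqrt(2)*y*(log(k*y) - 1) - sin(2*y)


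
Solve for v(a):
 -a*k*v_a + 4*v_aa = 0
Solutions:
 v(a) = Piecewise((-sqrt(2)*sqrt(pi)*C1*erf(sqrt(2)*a*sqrt(-k)/4)/sqrt(-k) - C2, (k > 0) | (k < 0)), (-C1*a - C2, True))


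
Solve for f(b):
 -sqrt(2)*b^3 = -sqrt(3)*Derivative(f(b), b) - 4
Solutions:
 f(b) = C1 + sqrt(6)*b^4/12 - 4*sqrt(3)*b/3


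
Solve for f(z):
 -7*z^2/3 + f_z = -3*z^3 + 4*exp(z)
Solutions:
 f(z) = C1 - 3*z^4/4 + 7*z^3/9 + 4*exp(z)


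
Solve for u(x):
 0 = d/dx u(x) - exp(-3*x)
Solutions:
 u(x) = C1 - exp(-3*x)/3


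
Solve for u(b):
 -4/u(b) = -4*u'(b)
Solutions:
 u(b) = -sqrt(C1 + 2*b)
 u(b) = sqrt(C1 + 2*b)


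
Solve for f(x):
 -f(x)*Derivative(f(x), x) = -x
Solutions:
 f(x) = -sqrt(C1 + x^2)
 f(x) = sqrt(C1 + x^2)


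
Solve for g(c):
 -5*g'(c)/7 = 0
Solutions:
 g(c) = C1


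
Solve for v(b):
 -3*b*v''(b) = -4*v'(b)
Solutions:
 v(b) = C1 + C2*b^(7/3)


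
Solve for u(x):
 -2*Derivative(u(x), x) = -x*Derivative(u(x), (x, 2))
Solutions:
 u(x) = C1 + C2*x^3


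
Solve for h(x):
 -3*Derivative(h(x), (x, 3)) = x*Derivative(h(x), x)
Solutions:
 h(x) = C1 + Integral(C2*airyai(-3^(2/3)*x/3) + C3*airybi(-3^(2/3)*x/3), x)


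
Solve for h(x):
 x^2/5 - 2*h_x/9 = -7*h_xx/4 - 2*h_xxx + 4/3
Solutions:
 h(x) = C1 + C2*exp(x*(-21 + sqrt(697))/48) + C3*exp(-x*(21 + sqrt(697))/48) + 3*x^3/10 + 567*x^2/80 + 7797*x/64


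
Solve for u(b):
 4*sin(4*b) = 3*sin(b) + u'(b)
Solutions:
 u(b) = C1 + 3*cos(b) - cos(4*b)


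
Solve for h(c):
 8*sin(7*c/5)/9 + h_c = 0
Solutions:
 h(c) = C1 + 40*cos(7*c/5)/63


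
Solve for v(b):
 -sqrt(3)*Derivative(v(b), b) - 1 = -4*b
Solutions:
 v(b) = C1 + 2*sqrt(3)*b^2/3 - sqrt(3)*b/3


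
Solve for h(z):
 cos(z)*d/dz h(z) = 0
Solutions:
 h(z) = C1


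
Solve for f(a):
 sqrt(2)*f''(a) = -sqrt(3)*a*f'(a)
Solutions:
 f(a) = C1 + C2*erf(6^(1/4)*a/2)


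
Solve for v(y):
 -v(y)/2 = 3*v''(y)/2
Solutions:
 v(y) = C1*sin(sqrt(3)*y/3) + C2*cos(sqrt(3)*y/3)


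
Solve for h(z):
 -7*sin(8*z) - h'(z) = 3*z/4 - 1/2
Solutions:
 h(z) = C1 - 3*z^2/8 + z/2 + 7*cos(8*z)/8


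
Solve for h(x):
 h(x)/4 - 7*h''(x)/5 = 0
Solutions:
 h(x) = C1*exp(-sqrt(35)*x/14) + C2*exp(sqrt(35)*x/14)


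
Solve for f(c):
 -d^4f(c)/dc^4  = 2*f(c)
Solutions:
 f(c) = (C1*sin(2^(3/4)*c/2) + C2*cos(2^(3/4)*c/2))*exp(-2^(3/4)*c/2) + (C3*sin(2^(3/4)*c/2) + C4*cos(2^(3/4)*c/2))*exp(2^(3/4)*c/2)


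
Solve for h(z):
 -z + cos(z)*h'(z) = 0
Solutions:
 h(z) = C1 + Integral(z/cos(z), z)


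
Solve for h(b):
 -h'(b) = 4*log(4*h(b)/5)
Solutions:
 Integral(1/(log(_y) - log(5) + 2*log(2)), (_y, h(b)))/4 = C1 - b


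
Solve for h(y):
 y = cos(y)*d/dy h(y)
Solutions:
 h(y) = C1 + Integral(y/cos(y), y)


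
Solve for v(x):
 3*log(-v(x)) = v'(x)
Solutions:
 -li(-v(x)) = C1 + 3*x


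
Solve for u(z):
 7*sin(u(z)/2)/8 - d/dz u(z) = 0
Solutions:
 -7*z/8 + log(cos(u(z)/2) - 1) - log(cos(u(z)/2) + 1) = C1


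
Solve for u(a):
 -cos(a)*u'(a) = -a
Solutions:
 u(a) = C1 + Integral(a/cos(a), a)


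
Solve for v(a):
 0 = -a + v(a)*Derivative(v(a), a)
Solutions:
 v(a) = -sqrt(C1 + a^2)
 v(a) = sqrt(C1 + a^2)


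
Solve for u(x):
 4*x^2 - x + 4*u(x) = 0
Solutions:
 u(x) = x*(1/4 - x)


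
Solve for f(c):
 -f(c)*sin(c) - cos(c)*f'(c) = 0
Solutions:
 f(c) = C1*cos(c)


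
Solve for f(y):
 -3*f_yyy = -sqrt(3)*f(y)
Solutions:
 f(y) = C3*exp(3^(5/6)*y/3) + (C1*sin(3^(1/3)*y/2) + C2*cos(3^(1/3)*y/2))*exp(-3^(5/6)*y/6)


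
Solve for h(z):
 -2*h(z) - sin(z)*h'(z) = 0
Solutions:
 h(z) = C1*(cos(z) + 1)/(cos(z) - 1)


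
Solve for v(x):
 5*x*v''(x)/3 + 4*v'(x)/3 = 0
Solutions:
 v(x) = C1 + C2*x^(1/5)


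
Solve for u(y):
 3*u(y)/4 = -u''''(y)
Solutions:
 u(y) = (C1*sin(3^(1/4)*y/2) + C2*cos(3^(1/4)*y/2))*exp(-3^(1/4)*y/2) + (C3*sin(3^(1/4)*y/2) + C4*cos(3^(1/4)*y/2))*exp(3^(1/4)*y/2)


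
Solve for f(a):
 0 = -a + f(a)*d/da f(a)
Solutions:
 f(a) = -sqrt(C1 + a^2)
 f(a) = sqrt(C1 + a^2)


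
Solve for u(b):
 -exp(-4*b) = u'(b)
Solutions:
 u(b) = C1 + exp(-4*b)/4


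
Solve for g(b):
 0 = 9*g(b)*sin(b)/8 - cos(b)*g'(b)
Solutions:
 g(b) = C1/cos(b)^(9/8)


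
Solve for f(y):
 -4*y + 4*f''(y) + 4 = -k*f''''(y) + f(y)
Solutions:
 f(y) = C1*exp(-y*sqrt((-sqrt(k + 4) - 2)/k)) + C2*exp(y*sqrt((-sqrt(k + 4) - 2)/k)) + C3*exp(-y*sqrt((sqrt(k + 4) - 2)/k)) + C4*exp(y*sqrt((sqrt(k + 4) - 2)/k)) - 4*y + 4


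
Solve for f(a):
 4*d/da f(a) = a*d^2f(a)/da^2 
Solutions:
 f(a) = C1 + C2*a^5


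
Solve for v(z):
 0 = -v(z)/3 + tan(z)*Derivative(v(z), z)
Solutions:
 v(z) = C1*sin(z)^(1/3)


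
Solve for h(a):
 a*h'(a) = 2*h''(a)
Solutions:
 h(a) = C1 + C2*erfi(a/2)


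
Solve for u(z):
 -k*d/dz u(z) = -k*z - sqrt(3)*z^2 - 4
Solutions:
 u(z) = C1 + z^2/2 + sqrt(3)*z^3/(3*k) + 4*z/k


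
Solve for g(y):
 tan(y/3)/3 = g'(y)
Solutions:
 g(y) = C1 - log(cos(y/3))


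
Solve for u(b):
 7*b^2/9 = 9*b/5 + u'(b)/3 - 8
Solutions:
 u(b) = C1 + 7*b^3/9 - 27*b^2/10 + 24*b


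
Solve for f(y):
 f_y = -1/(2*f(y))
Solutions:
 f(y) = -sqrt(C1 - y)
 f(y) = sqrt(C1 - y)


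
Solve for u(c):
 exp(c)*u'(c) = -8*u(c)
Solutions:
 u(c) = C1*exp(8*exp(-c))


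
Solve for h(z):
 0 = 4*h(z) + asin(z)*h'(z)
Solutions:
 h(z) = C1*exp(-4*Integral(1/asin(z), z))


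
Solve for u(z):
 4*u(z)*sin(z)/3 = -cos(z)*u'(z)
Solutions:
 u(z) = C1*cos(z)^(4/3)


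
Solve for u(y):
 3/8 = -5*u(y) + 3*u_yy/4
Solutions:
 u(y) = C1*exp(-2*sqrt(15)*y/3) + C2*exp(2*sqrt(15)*y/3) - 3/40


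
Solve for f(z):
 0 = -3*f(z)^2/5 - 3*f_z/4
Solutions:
 f(z) = 5/(C1 + 4*z)


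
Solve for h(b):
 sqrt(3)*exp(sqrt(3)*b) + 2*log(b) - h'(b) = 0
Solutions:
 h(b) = C1 + 2*b*log(b) - 2*b + exp(sqrt(3)*b)


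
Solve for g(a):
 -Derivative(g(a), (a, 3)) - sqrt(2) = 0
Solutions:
 g(a) = C1 + C2*a + C3*a^2 - sqrt(2)*a^3/6


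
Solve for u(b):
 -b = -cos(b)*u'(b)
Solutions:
 u(b) = C1 + Integral(b/cos(b), b)


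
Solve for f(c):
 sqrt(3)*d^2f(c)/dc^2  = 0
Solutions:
 f(c) = C1 + C2*c


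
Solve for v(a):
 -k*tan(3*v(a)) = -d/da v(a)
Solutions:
 v(a) = -asin(C1*exp(3*a*k))/3 + pi/3
 v(a) = asin(C1*exp(3*a*k))/3


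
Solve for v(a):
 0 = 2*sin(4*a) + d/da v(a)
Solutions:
 v(a) = C1 + cos(4*a)/2


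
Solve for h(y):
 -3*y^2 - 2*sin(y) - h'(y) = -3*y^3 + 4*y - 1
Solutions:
 h(y) = C1 + 3*y^4/4 - y^3 - 2*y^2 + y + 2*cos(y)


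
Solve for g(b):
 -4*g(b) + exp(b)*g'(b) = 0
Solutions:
 g(b) = C1*exp(-4*exp(-b))


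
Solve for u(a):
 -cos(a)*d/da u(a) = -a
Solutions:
 u(a) = C1 + Integral(a/cos(a), a)


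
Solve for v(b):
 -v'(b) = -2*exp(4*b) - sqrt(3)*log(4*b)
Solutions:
 v(b) = C1 + sqrt(3)*b*log(b) + sqrt(3)*b*(-1 + 2*log(2)) + exp(4*b)/2


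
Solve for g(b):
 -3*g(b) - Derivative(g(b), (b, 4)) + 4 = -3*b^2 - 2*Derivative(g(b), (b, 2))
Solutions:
 g(b) = b^2 + (C1*sin(3^(1/4)*b*sin(atan(sqrt(2))/2)) + C2*cos(3^(1/4)*b*sin(atan(sqrt(2))/2)))*exp(-3^(1/4)*b*cos(atan(sqrt(2))/2)) + (C3*sin(3^(1/4)*b*sin(atan(sqrt(2))/2)) + C4*cos(3^(1/4)*b*sin(atan(sqrt(2))/2)))*exp(3^(1/4)*b*cos(atan(sqrt(2))/2)) + 8/3


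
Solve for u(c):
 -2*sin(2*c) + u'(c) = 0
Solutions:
 u(c) = C1 - cos(2*c)


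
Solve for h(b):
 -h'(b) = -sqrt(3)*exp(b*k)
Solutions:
 h(b) = C1 + sqrt(3)*exp(b*k)/k


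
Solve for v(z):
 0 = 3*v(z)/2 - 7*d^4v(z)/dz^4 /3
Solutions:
 v(z) = C1*exp(-14^(3/4)*sqrt(3)*z/14) + C2*exp(14^(3/4)*sqrt(3)*z/14) + C3*sin(14^(3/4)*sqrt(3)*z/14) + C4*cos(14^(3/4)*sqrt(3)*z/14)


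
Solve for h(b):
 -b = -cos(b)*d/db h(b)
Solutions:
 h(b) = C1 + Integral(b/cos(b), b)


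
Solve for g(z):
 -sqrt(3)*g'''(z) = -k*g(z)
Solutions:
 g(z) = C1*exp(3^(5/6)*k^(1/3)*z/3) + C2*exp(k^(1/3)*z*(-3^(5/6) + 3*3^(1/3)*I)/6) + C3*exp(-k^(1/3)*z*(3^(5/6) + 3*3^(1/3)*I)/6)


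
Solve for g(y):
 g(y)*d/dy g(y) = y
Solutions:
 g(y) = -sqrt(C1 + y^2)
 g(y) = sqrt(C1 + y^2)


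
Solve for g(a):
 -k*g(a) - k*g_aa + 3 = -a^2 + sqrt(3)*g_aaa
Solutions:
 g(a) = C1*exp(a*(-24*2^(1/3)*k^2/((-sqrt(3) + 3*I)*(2*k^3 + 81*k + sqrt(k^2*(-4*k^4 + (2*k^2 + 81)^2)))^(1/3)) - 4*sqrt(3)*k + 2^(2/3)*sqrt(3)*(2*k^3 + 81*k + sqrt(k^2*(-4*k^4 + (2*k^2 + 81)^2)))^(1/3) - 3*2^(2/3)*I*(2*k^3 + 81*k + sqrt(k^2*(-4*k^4 + (2*k^2 + 81)^2)))^(1/3))/36) + C2*exp(a*(24*2^(1/3)*k^2/((sqrt(3) + 3*I)*(2*k^3 + 81*k + sqrt(k^2*(-4*k^4 + (2*k^2 + 81)^2)))^(1/3)) - 4*sqrt(3)*k + 2^(2/3)*sqrt(3)*(2*k^3 + 81*k + sqrt(k^2*(-4*k^4 + (2*k^2 + 81)^2)))^(1/3) + 3*2^(2/3)*I*(2*k^3 + 81*k + sqrt(k^2*(-4*k^4 + (2*k^2 + 81)^2)))^(1/3))/36) + C3*exp(-sqrt(3)*a*(2*2^(1/3)*k^2/(2*k^3 + 81*k + sqrt(k^2*(-4*k^4 + (2*k^2 + 81)^2)))^(1/3) + 2*k + 2^(2/3)*(2*k^3 + 81*k + sqrt(k^2*(-4*k^4 + (2*k^2 + 81)^2)))^(1/3))/18) + a^2/k + 1/k


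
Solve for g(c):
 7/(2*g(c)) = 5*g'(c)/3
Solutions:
 g(c) = -sqrt(C1 + 105*c)/5
 g(c) = sqrt(C1 + 105*c)/5


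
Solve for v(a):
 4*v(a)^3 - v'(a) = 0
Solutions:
 v(a) = -sqrt(2)*sqrt(-1/(C1 + 4*a))/2
 v(a) = sqrt(2)*sqrt(-1/(C1 + 4*a))/2


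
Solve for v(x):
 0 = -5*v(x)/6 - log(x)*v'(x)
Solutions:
 v(x) = C1*exp(-5*li(x)/6)


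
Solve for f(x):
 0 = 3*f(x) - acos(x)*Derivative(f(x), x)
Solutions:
 f(x) = C1*exp(3*Integral(1/acos(x), x))


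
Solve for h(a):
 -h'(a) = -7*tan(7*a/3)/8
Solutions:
 h(a) = C1 - 3*log(cos(7*a/3))/8


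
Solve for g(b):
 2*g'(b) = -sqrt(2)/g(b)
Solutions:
 g(b) = -sqrt(C1 - sqrt(2)*b)
 g(b) = sqrt(C1 - sqrt(2)*b)


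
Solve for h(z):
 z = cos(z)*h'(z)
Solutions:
 h(z) = C1 + Integral(z/cos(z), z)


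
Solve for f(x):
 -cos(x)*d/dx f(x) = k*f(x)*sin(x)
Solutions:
 f(x) = C1*exp(k*log(cos(x)))


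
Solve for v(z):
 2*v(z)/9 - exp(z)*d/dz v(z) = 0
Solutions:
 v(z) = C1*exp(-2*exp(-z)/9)


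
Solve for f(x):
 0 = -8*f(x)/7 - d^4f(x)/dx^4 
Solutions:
 f(x) = (C1*sin(2^(1/4)*7^(3/4)*x/7) + C2*cos(2^(1/4)*7^(3/4)*x/7))*exp(-2^(1/4)*7^(3/4)*x/7) + (C3*sin(2^(1/4)*7^(3/4)*x/7) + C4*cos(2^(1/4)*7^(3/4)*x/7))*exp(2^(1/4)*7^(3/4)*x/7)


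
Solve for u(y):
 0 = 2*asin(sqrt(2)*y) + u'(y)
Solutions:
 u(y) = C1 - 2*y*asin(sqrt(2)*y) - sqrt(2)*sqrt(1 - 2*y^2)


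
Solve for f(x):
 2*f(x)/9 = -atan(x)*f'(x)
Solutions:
 f(x) = C1*exp(-2*Integral(1/atan(x), x)/9)


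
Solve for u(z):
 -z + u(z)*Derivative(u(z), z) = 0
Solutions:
 u(z) = -sqrt(C1 + z^2)
 u(z) = sqrt(C1 + z^2)


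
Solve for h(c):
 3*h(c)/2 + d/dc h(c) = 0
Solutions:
 h(c) = C1*exp(-3*c/2)


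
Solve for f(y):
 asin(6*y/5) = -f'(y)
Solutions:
 f(y) = C1 - y*asin(6*y/5) - sqrt(25 - 36*y^2)/6


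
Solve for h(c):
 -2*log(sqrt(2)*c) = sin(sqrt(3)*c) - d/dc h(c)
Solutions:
 h(c) = C1 + 2*c*log(c) - 2*c + c*log(2) - sqrt(3)*cos(sqrt(3)*c)/3


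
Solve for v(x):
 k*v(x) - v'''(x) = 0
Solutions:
 v(x) = C1*exp(k^(1/3)*x) + C2*exp(k^(1/3)*x*(-1 + sqrt(3)*I)/2) + C3*exp(-k^(1/3)*x*(1 + sqrt(3)*I)/2)


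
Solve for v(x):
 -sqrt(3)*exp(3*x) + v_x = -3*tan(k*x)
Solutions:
 v(x) = C1 - 3*Piecewise((-log(cos(k*x))/k, Ne(k, 0)), (0, True)) + sqrt(3)*exp(3*x)/3


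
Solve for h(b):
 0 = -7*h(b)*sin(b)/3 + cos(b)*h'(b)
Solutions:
 h(b) = C1/cos(b)^(7/3)


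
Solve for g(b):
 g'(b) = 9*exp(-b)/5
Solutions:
 g(b) = C1 - 9*exp(-b)/5


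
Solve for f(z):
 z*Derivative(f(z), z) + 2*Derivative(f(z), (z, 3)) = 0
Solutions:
 f(z) = C1 + Integral(C2*airyai(-2^(2/3)*z/2) + C3*airybi(-2^(2/3)*z/2), z)


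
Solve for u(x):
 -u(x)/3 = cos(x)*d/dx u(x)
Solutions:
 u(x) = C1*(sin(x) - 1)^(1/6)/(sin(x) + 1)^(1/6)


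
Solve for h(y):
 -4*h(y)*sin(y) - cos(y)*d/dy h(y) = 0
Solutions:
 h(y) = C1*cos(y)^4


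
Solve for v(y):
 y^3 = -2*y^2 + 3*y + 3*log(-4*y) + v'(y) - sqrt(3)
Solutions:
 v(y) = C1 + y^4/4 + 2*y^3/3 - 3*y^2/2 - 3*y*log(-y) + y*(-6*log(2) + sqrt(3) + 3)


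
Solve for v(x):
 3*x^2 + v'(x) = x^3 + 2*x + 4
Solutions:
 v(x) = C1 + x^4/4 - x^3 + x^2 + 4*x


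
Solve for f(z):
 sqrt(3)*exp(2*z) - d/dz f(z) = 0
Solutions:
 f(z) = C1 + sqrt(3)*exp(2*z)/2


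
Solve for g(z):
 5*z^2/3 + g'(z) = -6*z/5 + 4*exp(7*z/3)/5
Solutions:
 g(z) = C1 - 5*z^3/9 - 3*z^2/5 + 12*exp(7*z/3)/35


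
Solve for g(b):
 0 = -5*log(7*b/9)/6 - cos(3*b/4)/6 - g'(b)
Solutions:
 g(b) = C1 - 5*b*log(b)/6 - 5*b*log(7)/6 + 5*b/6 + 5*b*log(3)/3 - 2*sin(3*b/4)/9


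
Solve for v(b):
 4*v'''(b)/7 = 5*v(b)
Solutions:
 v(b) = C3*exp(70^(1/3)*b/2) + (C1*sin(sqrt(3)*70^(1/3)*b/4) + C2*cos(sqrt(3)*70^(1/3)*b/4))*exp(-70^(1/3)*b/4)


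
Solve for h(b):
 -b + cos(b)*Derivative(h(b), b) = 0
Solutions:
 h(b) = C1 + Integral(b/cos(b), b)


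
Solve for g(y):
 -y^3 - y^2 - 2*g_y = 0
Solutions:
 g(y) = C1 - y^4/8 - y^3/6


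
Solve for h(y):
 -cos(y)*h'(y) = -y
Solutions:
 h(y) = C1 + Integral(y/cos(y), y)


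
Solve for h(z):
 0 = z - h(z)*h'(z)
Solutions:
 h(z) = -sqrt(C1 + z^2)
 h(z) = sqrt(C1 + z^2)


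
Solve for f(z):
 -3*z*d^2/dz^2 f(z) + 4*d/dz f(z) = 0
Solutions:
 f(z) = C1 + C2*z^(7/3)


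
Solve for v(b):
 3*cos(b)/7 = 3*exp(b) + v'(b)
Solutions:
 v(b) = C1 - 3*exp(b) + 3*sin(b)/7


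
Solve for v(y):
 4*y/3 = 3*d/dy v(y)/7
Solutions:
 v(y) = C1 + 14*y^2/9


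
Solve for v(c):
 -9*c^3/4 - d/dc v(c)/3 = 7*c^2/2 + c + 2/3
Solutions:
 v(c) = C1 - 27*c^4/16 - 7*c^3/2 - 3*c^2/2 - 2*c


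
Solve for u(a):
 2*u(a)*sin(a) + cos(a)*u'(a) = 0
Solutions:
 u(a) = C1*cos(a)^2


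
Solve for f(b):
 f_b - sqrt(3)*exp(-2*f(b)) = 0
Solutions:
 f(b) = log(-sqrt(C1 + 2*sqrt(3)*b))
 f(b) = log(C1 + 2*sqrt(3)*b)/2


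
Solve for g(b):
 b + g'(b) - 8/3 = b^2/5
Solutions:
 g(b) = C1 + b^3/15 - b^2/2 + 8*b/3


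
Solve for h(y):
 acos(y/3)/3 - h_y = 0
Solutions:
 h(y) = C1 + y*acos(y/3)/3 - sqrt(9 - y^2)/3


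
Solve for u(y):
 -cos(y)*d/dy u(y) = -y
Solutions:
 u(y) = C1 + Integral(y/cos(y), y)


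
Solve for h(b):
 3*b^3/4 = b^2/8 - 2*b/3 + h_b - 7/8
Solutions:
 h(b) = C1 + 3*b^4/16 - b^3/24 + b^2/3 + 7*b/8


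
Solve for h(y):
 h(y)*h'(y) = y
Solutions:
 h(y) = -sqrt(C1 + y^2)
 h(y) = sqrt(C1 + y^2)


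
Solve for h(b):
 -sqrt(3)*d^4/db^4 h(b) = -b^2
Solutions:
 h(b) = C1 + C2*b + C3*b^2 + C4*b^3 + sqrt(3)*b^6/1080


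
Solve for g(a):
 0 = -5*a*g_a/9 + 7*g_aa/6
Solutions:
 g(a) = C1 + C2*erfi(sqrt(105)*a/21)


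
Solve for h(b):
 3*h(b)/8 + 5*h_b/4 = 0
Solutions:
 h(b) = C1*exp(-3*b/10)


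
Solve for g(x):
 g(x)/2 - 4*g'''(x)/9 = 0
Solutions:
 g(x) = C3*exp(3^(2/3)*x/2) + (C1*sin(3*3^(1/6)*x/4) + C2*cos(3*3^(1/6)*x/4))*exp(-3^(2/3)*x/4)


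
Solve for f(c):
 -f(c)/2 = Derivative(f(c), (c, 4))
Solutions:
 f(c) = (C1*sin(2^(1/4)*c/2) + C2*cos(2^(1/4)*c/2))*exp(-2^(1/4)*c/2) + (C3*sin(2^(1/4)*c/2) + C4*cos(2^(1/4)*c/2))*exp(2^(1/4)*c/2)


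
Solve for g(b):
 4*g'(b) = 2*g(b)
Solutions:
 g(b) = C1*exp(b/2)


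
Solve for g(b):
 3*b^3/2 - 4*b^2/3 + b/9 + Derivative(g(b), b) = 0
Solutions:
 g(b) = C1 - 3*b^4/8 + 4*b^3/9 - b^2/18


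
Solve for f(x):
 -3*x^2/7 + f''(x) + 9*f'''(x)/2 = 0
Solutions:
 f(x) = C1 + C2*x + C3*exp(-2*x/9) + x^4/28 - 9*x^3/14 + 243*x^2/28


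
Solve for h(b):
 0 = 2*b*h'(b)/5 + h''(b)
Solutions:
 h(b) = C1 + C2*erf(sqrt(5)*b/5)


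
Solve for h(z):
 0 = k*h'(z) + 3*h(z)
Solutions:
 h(z) = C1*exp(-3*z/k)


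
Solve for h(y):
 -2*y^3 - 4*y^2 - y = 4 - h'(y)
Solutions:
 h(y) = C1 + y^4/2 + 4*y^3/3 + y^2/2 + 4*y


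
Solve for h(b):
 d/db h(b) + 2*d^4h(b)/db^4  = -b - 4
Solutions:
 h(b) = C1 + C4*exp(-2^(2/3)*b/2) - b^2/2 - 4*b + (C2*sin(2^(2/3)*sqrt(3)*b/4) + C3*cos(2^(2/3)*sqrt(3)*b/4))*exp(2^(2/3)*b/4)


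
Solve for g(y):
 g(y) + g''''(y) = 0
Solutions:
 g(y) = (C1*sin(sqrt(2)*y/2) + C2*cos(sqrt(2)*y/2))*exp(-sqrt(2)*y/2) + (C3*sin(sqrt(2)*y/2) + C4*cos(sqrt(2)*y/2))*exp(sqrt(2)*y/2)


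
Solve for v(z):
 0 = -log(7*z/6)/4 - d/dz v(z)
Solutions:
 v(z) = C1 - z*log(z)/4 - z*log(7)/4 + z/4 + z*log(6)/4


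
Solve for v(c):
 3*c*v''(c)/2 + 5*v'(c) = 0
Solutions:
 v(c) = C1 + C2/c^(7/3)


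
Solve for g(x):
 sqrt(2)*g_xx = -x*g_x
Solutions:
 g(x) = C1 + C2*erf(2^(1/4)*x/2)


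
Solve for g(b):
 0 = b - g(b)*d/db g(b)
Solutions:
 g(b) = -sqrt(C1 + b^2)
 g(b) = sqrt(C1 + b^2)


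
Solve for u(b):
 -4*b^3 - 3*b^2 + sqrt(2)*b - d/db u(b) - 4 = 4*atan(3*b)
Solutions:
 u(b) = C1 - b^4 - b^3 + sqrt(2)*b^2/2 - 4*b*atan(3*b) - 4*b + 2*log(9*b^2 + 1)/3


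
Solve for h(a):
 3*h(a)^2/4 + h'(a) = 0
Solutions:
 h(a) = 4/(C1 + 3*a)


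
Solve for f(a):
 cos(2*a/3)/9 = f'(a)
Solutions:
 f(a) = C1 + sin(2*a/3)/6


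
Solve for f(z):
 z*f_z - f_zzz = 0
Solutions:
 f(z) = C1 + Integral(C2*airyai(z) + C3*airybi(z), z)


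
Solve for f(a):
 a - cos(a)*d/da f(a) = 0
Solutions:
 f(a) = C1 + Integral(a/cos(a), a)


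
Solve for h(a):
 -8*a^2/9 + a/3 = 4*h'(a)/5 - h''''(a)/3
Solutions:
 h(a) = C1 + C4*exp(12^(1/3)*5^(2/3)*a/5) - 10*a^3/27 + 5*a^2/24 + (C2*sin(10^(2/3)*3^(5/6)*a/10) + C3*cos(10^(2/3)*3^(5/6)*a/10))*exp(-12^(1/3)*5^(2/3)*a/10)


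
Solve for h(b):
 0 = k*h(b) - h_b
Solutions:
 h(b) = C1*exp(b*k)


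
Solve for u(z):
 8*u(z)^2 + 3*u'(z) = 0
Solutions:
 u(z) = 3/(C1 + 8*z)


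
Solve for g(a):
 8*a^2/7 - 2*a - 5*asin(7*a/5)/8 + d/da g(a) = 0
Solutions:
 g(a) = C1 - 8*a^3/21 + a^2 + 5*a*asin(7*a/5)/8 + 5*sqrt(25 - 49*a^2)/56


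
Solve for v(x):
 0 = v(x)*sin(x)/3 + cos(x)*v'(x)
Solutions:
 v(x) = C1*cos(x)^(1/3)


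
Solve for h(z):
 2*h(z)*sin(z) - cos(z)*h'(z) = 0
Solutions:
 h(z) = C1/cos(z)^2


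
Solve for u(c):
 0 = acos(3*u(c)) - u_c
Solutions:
 Integral(1/acos(3*_y), (_y, u(c))) = C1 + c


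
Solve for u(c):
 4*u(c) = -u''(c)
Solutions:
 u(c) = C1*sin(2*c) + C2*cos(2*c)


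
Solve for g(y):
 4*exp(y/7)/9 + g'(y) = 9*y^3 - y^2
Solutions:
 g(y) = C1 + 9*y^4/4 - y^3/3 - 28*exp(y/7)/9


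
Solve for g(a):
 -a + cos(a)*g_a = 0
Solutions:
 g(a) = C1 + Integral(a/cos(a), a)


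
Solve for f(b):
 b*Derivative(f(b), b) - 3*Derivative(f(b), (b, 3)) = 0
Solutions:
 f(b) = C1 + Integral(C2*airyai(3^(2/3)*b/3) + C3*airybi(3^(2/3)*b/3), b)


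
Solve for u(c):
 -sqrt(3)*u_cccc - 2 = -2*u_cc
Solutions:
 u(c) = C1 + C2*c + C3*exp(-sqrt(2)*3^(3/4)*c/3) + C4*exp(sqrt(2)*3^(3/4)*c/3) + c^2/2


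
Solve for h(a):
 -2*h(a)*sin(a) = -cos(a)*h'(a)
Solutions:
 h(a) = C1/cos(a)^2


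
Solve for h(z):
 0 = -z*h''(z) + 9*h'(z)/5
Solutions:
 h(z) = C1 + C2*z^(14/5)


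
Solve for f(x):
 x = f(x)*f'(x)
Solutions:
 f(x) = -sqrt(C1 + x^2)
 f(x) = sqrt(C1 + x^2)


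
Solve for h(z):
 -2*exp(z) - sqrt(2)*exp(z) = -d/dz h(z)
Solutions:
 h(z) = C1 + sqrt(2)*exp(z) + 2*exp(z)


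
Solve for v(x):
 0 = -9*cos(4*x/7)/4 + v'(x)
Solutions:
 v(x) = C1 + 63*sin(4*x/7)/16


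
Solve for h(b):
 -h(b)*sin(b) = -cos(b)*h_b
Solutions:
 h(b) = C1/cos(b)


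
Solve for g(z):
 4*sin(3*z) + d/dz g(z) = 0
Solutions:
 g(z) = C1 + 4*cos(3*z)/3


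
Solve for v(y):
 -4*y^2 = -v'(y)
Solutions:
 v(y) = C1 + 4*y^3/3


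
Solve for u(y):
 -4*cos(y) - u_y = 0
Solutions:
 u(y) = C1 - 4*sin(y)


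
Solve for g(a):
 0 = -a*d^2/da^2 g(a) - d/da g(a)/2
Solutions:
 g(a) = C1 + C2*sqrt(a)


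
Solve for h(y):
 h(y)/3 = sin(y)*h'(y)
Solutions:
 h(y) = C1*(cos(y) - 1)^(1/6)/(cos(y) + 1)^(1/6)


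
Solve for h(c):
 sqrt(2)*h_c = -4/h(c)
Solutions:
 h(c) = -sqrt(C1 - 4*sqrt(2)*c)
 h(c) = sqrt(C1 - 4*sqrt(2)*c)


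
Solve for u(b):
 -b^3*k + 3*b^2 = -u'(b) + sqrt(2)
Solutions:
 u(b) = C1 + b^4*k/4 - b^3 + sqrt(2)*b


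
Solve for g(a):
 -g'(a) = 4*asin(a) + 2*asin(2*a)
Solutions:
 g(a) = C1 - 4*a*asin(a) - 2*a*asin(2*a) - sqrt(1 - 4*a^2) - 4*sqrt(1 - a^2)


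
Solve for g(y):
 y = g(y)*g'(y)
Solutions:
 g(y) = -sqrt(C1 + y^2)
 g(y) = sqrt(C1 + y^2)


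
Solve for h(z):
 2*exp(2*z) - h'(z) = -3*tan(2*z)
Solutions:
 h(z) = C1 + exp(2*z) - 3*log(cos(2*z))/2


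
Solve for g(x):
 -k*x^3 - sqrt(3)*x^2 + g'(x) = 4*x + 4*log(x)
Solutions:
 g(x) = C1 + k*x^4/4 + sqrt(3)*x^3/3 + 2*x^2 + 4*x*log(x) - 4*x


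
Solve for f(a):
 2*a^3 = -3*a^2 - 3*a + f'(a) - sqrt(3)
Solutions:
 f(a) = C1 + a^4/2 + a^3 + 3*a^2/2 + sqrt(3)*a


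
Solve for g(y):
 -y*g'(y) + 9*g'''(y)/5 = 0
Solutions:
 g(y) = C1 + Integral(C2*airyai(15^(1/3)*y/3) + C3*airybi(15^(1/3)*y/3), y)


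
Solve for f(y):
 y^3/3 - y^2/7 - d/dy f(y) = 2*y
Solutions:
 f(y) = C1 + y^4/12 - y^3/21 - y^2


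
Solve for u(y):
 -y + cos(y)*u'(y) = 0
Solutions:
 u(y) = C1 + Integral(y/cos(y), y)


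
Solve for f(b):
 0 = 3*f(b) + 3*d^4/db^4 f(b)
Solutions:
 f(b) = (C1*sin(sqrt(2)*b/2) + C2*cos(sqrt(2)*b/2))*exp(-sqrt(2)*b/2) + (C3*sin(sqrt(2)*b/2) + C4*cos(sqrt(2)*b/2))*exp(sqrt(2)*b/2)


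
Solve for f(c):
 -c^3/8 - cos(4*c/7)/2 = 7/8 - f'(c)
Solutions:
 f(c) = C1 + c^4/32 + 7*c/8 + 7*sin(4*c/7)/8


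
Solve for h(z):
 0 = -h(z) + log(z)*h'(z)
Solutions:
 h(z) = C1*exp(li(z))


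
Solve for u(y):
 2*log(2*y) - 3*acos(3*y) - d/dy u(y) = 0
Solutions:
 u(y) = C1 + 2*y*log(y) - 3*y*acos(3*y) - 2*y + 2*y*log(2) + sqrt(1 - 9*y^2)


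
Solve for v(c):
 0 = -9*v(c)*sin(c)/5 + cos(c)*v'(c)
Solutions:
 v(c) = C1/cos(c)^(9/5)


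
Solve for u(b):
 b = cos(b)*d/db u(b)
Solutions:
 u(b) = C1 + Integral(b/cos(b), b)


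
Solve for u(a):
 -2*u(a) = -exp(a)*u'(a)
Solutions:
 u(a) = C1*exp(-2*exp(-a))


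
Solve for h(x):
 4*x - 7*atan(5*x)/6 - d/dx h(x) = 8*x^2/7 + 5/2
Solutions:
 h(x) = C1 - 8*x^3/21 + 2*x^2 - 7*x*atan(5*x)/6 - 5*x/2 + 7*log(25*x^2 + 1)/60


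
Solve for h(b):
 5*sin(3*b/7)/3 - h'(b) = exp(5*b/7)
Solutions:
 h(b) = C1 - 7*exp(5*b/7)/5 - 35*cos(3*b/7)/9


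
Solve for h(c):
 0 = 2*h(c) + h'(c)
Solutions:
 h(c) = C1*exp(-2*c)


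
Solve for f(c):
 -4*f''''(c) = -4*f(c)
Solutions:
 f(c) = C1*exp(-c) + C2*exp(c) + C3*sin(c) + C4*cos(c)


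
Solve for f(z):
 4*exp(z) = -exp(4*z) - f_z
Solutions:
 f(z) = C1 - exp(4*z)/4 - 4*exp(z)


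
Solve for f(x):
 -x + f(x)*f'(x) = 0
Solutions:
 f(x) = -sqrt(C1 + x^2)
 f(x) = sqrt(C1 + x^2)


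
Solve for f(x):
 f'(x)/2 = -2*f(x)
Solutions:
 f(x) = C1*exp(-4*x)


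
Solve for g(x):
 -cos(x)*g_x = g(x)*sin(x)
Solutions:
 g(x) = C1*cos(x)


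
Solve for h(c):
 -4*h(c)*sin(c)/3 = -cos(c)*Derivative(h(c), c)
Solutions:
 h(c) = C1/cos(c)^(4/3)


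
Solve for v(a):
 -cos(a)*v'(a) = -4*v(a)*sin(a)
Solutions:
 v(a) = C1/cos(a)^4


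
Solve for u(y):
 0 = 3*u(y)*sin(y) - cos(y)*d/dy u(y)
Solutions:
 u(y) = C1/cos(y)^3


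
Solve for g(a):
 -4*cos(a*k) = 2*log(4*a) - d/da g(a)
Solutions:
 g(a) = C1 + 2*a*log(a) - 2*a + 4*a*log(2) + 4*Piecewise((sin(a*k)/k, Ne(k, 0)), (a, True))


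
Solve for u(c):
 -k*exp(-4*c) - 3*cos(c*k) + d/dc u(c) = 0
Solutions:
 u(c) = C1 - k*exp(-4*c)/4 + 3*sin(c*k)/k


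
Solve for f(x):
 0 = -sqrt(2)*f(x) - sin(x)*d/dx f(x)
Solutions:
 f(x) = C1*(cos(x) + 1)^(sqrt(2)/2)/(cos(x) - 1)^(sqrt(2)/2)


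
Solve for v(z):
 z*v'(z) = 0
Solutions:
 v(z) = C1


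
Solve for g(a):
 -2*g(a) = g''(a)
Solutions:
 g(a) = C1*sin(sqrt(2)*a) + C2*cos(sqrt(2)*a)


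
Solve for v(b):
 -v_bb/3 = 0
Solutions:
 v(b) = C1 + C2*b


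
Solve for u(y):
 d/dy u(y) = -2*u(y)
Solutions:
 u(y) = C1*exp(-2*y)


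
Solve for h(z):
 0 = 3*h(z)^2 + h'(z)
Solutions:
 h(z) = 1/(C1 + 3*z)


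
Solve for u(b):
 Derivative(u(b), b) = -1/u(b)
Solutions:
 u(b) = -sqrt(C1 - 2*b)
 u(b) = sqrt(C1 - 2*b)


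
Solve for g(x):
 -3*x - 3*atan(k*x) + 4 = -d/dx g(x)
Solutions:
 g(x) = C1 + 3*x^2/2 - 4*x + 3*Piecewise((x*atan(k*x) - log(k^2*x^2 + 1)/(2*k), Ne(k, 0)), (0, True))


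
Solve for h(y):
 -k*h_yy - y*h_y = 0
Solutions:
 h(y) = C1 + C2*sqrt(k)*erf(sqrt(2)*y*sqrt(1/k)/2)


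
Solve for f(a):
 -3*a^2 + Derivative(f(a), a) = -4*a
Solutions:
 f(a) = C1 + a^3 - 2*a^2


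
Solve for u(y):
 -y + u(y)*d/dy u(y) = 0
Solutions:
 u(y) = -sqrt(C1 + y^2)
 u(y) = sqrt(C1 + y^2)


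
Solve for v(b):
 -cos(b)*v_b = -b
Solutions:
 v(b) = C1 + Integral(b/cos(b), b)


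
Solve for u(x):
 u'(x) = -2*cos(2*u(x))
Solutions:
 u(x) = -asin((C1 + exp(8*x))/(C1 - exp(8*x)))/2 + pi/2
 u(x) = asin((C1 + exp(8*x))/(C1 - exp(8*x)))/2


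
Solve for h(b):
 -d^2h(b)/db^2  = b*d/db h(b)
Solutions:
 h(b) = C1 + C2*erf(sqrt(2)*b/2)


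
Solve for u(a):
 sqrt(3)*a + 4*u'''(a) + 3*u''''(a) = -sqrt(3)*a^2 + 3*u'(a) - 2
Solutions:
 u(a) = C1 + C2*exp(-a*(32*2^(1/3)/(27*sqrt(473) + 601)^(1/3) + 16 + 2^(2/3)*(27*sqrt(473) + 601)^(1/3))/36)*sin(2^(1/3)*sqrt(3)*a*(-2^(1/3)*(27*sqrt(473) + 601)^(1/3) + 32/(27*sqrt(473) + 601)^(1/3))/36) + C3*exp(-a*(32*2^(1/3)/(27*sqrt(473) + 601)^(1/3) + 16 + 2^(2/3)*(27*sqrt(473) + 601)^(1/3))/36)*cos(2^(1/3)*sqrt(3)*a*(-2^(1/3)*(27*sqrt(473) + 601)^(1/3) + 32/(27*sqrt(473) + 601)^(1/3))/36) + C4*exp(a*(-8 + 32*2^(1/3)/(27*sqrt(473) + 601)^(1/3) + 2^(2/3)*(27*sqrt(473) + 601)^(1/3))/18) + sqrt(3)*a^3/9 + sqrt(3)*a^2/6 + 2*a/3 + 8*sqrt(3)*a/9


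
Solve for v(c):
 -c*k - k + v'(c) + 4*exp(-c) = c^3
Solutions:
 v(c) = C1 + c^4/4 + c^2*k/2 + c*k + 4*exp(-c)


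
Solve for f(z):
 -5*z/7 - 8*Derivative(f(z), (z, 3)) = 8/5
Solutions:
 f(z) = C1 + C2*z + C3*z^2 - 5*z^4/1344 - z^3/30


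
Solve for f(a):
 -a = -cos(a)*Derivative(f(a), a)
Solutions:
 f(a) = C1 + Integral(a/cos(a), a)


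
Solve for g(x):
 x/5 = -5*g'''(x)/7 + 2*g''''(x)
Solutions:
 g(x) = C1 + C2*x + C3*x^2 + C4*exp(5*x/14) - 7*x^4/600 - 49*x^3/375


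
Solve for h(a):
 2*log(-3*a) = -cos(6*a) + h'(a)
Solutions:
 h(a) = C1 + 2*a*log(-a) - 2*a + 2*a*log(3) + sin(6*a)/6


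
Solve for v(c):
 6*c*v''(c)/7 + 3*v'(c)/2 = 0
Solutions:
 v(c) = C1 + C2/c^(3/4)


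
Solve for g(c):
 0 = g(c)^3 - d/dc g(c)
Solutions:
 g(c) = -sqrt(2)*sqrt(-1/(C1 + c))/2
 g(c) = sqrt(2)*sqrt(-1/(C1 + c))/2


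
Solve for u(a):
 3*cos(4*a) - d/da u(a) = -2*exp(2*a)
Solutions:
 u(a) = C1 + exp(2*a) + 3*sin(4*a)/4


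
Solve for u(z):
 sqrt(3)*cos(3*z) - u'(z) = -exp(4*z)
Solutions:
 u(z) = C1 + exp(4*z)/4 + sqrt(3)*sin(3*z)/3


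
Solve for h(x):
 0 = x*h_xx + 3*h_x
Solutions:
 h(x) = C1 + C2/x^2


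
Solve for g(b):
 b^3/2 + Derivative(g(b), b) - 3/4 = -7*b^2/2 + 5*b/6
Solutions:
 g(b) = C1 - b^4/8 - 7*b^3/6 + 5*b^2/12 + 3*b/4


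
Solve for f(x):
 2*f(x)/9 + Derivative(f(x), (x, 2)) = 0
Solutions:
 f(x) = C1*sin(sqrt(2)*x/3) + C2*cos(sqrt(2)*x/3)


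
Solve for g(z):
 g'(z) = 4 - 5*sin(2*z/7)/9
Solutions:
 g(z) = C1 + 4*z + 35*cos(2*z/7)/18


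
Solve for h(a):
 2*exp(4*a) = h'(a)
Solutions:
 h(a) = C1 + exp(4*a)/2


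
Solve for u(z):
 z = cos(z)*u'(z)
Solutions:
 u(z) = C1 + Integral(z/cos(z), z)


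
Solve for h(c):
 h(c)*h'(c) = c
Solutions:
 h(c) = -sqrt(C1 + c^2)
 h(c) = sqrt(C1 + c^2)


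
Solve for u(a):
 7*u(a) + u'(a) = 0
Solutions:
 u(a) = C1*exp(-7*a)


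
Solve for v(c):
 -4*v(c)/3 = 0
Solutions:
 v(c) = 0


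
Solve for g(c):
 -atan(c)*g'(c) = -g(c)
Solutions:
 g(c) = C1*exp(Integral(1/atan(c), c))


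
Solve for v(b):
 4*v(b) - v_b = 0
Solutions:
 v(b) = C1*exp(4*b)


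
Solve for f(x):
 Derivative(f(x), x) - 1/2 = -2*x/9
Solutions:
 f(x) = C1 - x^2/9 + x/2


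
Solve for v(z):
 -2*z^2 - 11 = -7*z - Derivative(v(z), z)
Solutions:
 v(z) = C1 + 2*z^3/3 - 7*z^2/2 + 11*z


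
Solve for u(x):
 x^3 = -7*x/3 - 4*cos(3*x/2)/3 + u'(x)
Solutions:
 u(x) = C1 + x^4/4 + 7*x^2/6 + 8*sin(3*x/2)/9


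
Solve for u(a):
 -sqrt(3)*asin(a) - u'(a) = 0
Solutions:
 u(a) = C1 - sqrt(3)*(a*asin(a) + sqrt(1 - a^2))


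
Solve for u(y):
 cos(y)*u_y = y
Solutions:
 u(y) = C1 + Integral(y/cos(y), y)


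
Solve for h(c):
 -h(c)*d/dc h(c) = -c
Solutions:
 h(c) = -sqrt(C1 + c^2)
 h(c) = sqrt(C1 + c^2)


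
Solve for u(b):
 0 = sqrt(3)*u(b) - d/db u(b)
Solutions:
 u(b) = C1*exp(sqrt(3)*b)


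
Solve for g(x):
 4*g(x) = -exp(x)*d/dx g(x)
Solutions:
 g(x) = C1*exp(4*exp(-x))


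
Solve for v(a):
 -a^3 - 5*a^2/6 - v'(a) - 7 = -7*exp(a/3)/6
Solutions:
 v(a) = C1 - a^4/4 - 5*a^3/18 - 7*a + 7*exp(a/3)/2


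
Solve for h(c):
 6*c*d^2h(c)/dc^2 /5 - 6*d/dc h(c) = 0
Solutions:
 h(c) = C1 + C2*c^6


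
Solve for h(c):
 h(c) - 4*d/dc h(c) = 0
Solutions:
 h(c) = C1*exp(c/4)


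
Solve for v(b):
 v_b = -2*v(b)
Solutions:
 v(b) = C1*exp(-2*b)


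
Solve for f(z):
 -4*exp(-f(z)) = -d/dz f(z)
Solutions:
 f(z) = log(C1 + 4*z)


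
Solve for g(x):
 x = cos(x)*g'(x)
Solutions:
 g(x) = C1 + Integral(x/cos(x), x)


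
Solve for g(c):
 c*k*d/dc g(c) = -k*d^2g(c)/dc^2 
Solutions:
 g(c) = C1 + C2*erf(sqrt(2)*c/2)


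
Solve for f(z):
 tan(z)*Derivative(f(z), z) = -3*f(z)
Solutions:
 f(z) = C1/sin(z)^3


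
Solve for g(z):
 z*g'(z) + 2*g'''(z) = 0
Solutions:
 g(z) = C1 + Integral(C2*airyai(-2^(2/3)*z/2) + C3*airybi(-2^(2/3)*z/2), z)


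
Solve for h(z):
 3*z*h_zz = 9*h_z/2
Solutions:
 h(z) = C1 + C2*z^(5/2)


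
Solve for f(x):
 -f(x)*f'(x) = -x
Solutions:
 f(x) = -sqrt(C1 + x^2)
 f(x) = sqrt(C1 + x^2)


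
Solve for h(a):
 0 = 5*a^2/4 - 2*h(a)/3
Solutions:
 h(a) = 15*a^2/8


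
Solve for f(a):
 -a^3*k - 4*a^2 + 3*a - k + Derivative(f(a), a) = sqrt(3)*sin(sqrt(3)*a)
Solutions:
 f(a) = C1 + a^4*k/4 + 4*a^3/3 - 3*a^2/2 + a*k - cos(sqrt(3)*a)


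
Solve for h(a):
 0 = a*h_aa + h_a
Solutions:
 h(a) = C1 + C2*log(a)


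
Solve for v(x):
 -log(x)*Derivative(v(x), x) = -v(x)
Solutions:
 v(x) = C1*exp(li(x))


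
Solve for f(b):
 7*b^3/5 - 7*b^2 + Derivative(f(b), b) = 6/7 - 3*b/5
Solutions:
 f(b) = C1 - 7*b^4/20 + 7*b^3/3 - 3*b^2/10 + 6*b/7


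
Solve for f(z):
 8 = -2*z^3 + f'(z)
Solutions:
 f(z) = C1 + z^4/2 + 8*z


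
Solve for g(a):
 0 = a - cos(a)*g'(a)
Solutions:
 g(a) = C1 + Integral(a/cos(a), a)


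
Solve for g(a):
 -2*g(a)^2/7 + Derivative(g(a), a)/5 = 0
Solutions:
 g(a) = -7/(C1 + 10*a)


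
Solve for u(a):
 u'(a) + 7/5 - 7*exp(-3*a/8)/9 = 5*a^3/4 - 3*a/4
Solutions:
 u(a) = C1 + 5*a^4/16 - 3*a^2/8 - 7*a/5 - 56*exp(-3*a/8)/27


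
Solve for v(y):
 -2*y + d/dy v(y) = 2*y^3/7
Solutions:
 v(y) = C1 + y^4/14 + y^2


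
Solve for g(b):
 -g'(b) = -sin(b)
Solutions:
 g(b) = C1 - cos(b)


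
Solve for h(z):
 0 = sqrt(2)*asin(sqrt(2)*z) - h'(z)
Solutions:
 h(z) = C1 + sqrt(2)*(z*asin(sqrt(2)*z) + sqrt(2)*sqrt(1 - 2*z^2)/2)


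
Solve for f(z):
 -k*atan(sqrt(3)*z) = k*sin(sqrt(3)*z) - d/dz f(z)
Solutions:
 f(z) = C1 + k*(z*atan(sqrt(3)*z) - sqrt(3)*log(3*z^2 + 1)/6 - sqrt(3)*cos(sqrt(3)*z)/3)


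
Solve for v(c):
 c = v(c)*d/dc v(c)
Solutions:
 v(c) = -sqrt(C1 + c^2)
 v(c) = sqrt(C1 + c^2)


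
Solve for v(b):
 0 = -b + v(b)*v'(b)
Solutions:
 v(b) = -sqrt(C1 + b^2)
 v(b) = sqrt(C1 + b^2)


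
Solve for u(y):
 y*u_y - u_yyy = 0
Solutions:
 u(y) = C1 + Integral(C2*airyai(y) + C3*airybi(y), y)


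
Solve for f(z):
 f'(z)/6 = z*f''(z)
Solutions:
 f(z) = C1 + C2*z^(7/6)


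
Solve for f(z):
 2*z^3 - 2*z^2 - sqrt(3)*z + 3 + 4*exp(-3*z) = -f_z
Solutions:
 f(z) = C1 - z^4/2 + 2*z^3/3 + sqrt(3)*z^2/2 - 3*z + 4*exp(-3*z)/3


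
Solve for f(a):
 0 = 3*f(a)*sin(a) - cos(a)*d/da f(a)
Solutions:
 f(a) = C1/cos(a)^3


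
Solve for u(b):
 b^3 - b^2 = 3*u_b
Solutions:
 u(b) = C1 + b^4/12 - b^3/9


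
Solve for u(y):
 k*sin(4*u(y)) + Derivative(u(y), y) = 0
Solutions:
 u(y) = -acos((-C1 - exp(8*k*y))/(C1 - exp(8*k*y)))/4 + pi/2
 u(y) = acos((-C1 - exp(8*k*y))/(C1 - exp(8*k*y)))/4


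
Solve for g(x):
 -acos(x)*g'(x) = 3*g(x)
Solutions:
 g(x) = C1*exp(-3*Integral(1/acos(x), x))


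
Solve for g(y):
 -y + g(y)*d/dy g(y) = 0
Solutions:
 g(y) = -sqrt(C1 + y^2)
 g(y) = sqrt(C1 + y^2)


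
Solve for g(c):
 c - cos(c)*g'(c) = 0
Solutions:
 g(c) = C1 + Integral(c/cos(c), c)


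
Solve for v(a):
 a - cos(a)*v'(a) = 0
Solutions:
 v(a) = C1 + Integral(a/cos(a), a)


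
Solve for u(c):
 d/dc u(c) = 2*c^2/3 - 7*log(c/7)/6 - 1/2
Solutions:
 u(c) = C1 + 2*c^3/9 - 7*c*log(c)/6 + 2*c/3 + 7*c*log(7)/6


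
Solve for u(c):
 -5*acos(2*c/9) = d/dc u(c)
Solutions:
 u(c) = C1 - 5*c*acos(2*c/9) + 5*sqrt(81 - 4*c^2)/2


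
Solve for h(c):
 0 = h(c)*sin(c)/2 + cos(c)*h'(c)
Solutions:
 h(c) = C1*sqrt(cos(c))


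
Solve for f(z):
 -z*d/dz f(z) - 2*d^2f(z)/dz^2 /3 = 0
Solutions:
 f(z) = C1 + C2*erf(sqrt(3)*z/2)


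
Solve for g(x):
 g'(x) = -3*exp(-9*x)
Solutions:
 g(x) = C1 + exp(-9*x)/3


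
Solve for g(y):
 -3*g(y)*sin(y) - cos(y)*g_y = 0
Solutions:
 g(y) = C1*cos(y)^3


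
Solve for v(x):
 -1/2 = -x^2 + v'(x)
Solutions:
 v(x) = C1 + x^3/3 - x/2


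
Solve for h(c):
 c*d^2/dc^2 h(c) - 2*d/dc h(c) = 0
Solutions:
 h(c) = C1 + C2*c^3


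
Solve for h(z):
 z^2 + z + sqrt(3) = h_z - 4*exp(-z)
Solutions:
 h(z) = C1 + z^3/3 + z^2/2 + sqrt(3)*z - 4*exp(-z)


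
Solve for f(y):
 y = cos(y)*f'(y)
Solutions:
 f(y) = C1 + Integral(y/cos(y), y)


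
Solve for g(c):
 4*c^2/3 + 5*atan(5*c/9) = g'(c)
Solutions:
 g(c) = C1 + 4*c^3/9 + 5*c*atan(5*c/9) - 9*log(25*c^2 + 81)/2


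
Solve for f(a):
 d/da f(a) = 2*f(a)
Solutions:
 f(a) = C1*exp(2*a)


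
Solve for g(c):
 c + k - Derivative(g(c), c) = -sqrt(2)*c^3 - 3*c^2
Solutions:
 g(c) = C1 + sqrt(2)*c^4/4 + c^3 + c^2/2 + c*k


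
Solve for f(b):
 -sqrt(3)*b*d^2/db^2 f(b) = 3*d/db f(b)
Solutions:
 f(b) = C1 + C2*b^(1 - sqrt(3))


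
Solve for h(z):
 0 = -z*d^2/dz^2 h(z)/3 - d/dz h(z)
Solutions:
 h(z) = C1 + C2/z^2


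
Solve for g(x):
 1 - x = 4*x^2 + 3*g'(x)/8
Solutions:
 g(x) = C1 - 32*x^3/9 - 4*x^2/3 + 8*x/3


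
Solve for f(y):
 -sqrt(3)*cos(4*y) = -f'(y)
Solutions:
 f(y) = C1 + sqrt(3)*sin(4*y)/4


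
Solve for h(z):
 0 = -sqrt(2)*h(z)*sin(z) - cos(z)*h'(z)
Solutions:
 h(z) = C1*cos(z)^(sqrt(2))


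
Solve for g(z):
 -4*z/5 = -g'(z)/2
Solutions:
 g(z) = C1 + 4*z^2/5


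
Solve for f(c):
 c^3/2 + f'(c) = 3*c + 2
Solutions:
 f(c) = C1 - c^4/8 + 3*c^2/2 + 2*c


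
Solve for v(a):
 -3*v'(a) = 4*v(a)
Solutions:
 v(a) = C1*exp(-4*a/3)


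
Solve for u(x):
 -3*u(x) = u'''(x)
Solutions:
 u(x) = C3*exp(-3^(1/3)*x) + (C1*sin(3^(5/6)*x/2) + C2*cos(3^(5/6)*x/2))*exp(3^(1/3)*x/2)


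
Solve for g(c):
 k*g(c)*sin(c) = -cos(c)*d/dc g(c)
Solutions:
 g(c) = C1*exp(k*log(cos(c)))


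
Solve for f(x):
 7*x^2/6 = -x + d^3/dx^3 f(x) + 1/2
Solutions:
 f(x) = C1 + C2*x + C3*x^2 + 7*x^5/360 + x^4/24 - x^3/12


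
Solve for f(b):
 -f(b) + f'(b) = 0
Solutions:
 f(b) = C1*exp(b)


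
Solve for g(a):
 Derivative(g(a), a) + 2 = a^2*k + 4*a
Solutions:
 g(a) = C1 + a^3*k/3 + 2*a^2 - 2*a


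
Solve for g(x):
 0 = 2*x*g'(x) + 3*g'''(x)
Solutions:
 g(x) = C1 + Integral(C2*airyai(-2^(1/3)*3^(2/3)*x/3) + C3*airybi(-2^(1/3)*3^(2/3)*x/3), x)


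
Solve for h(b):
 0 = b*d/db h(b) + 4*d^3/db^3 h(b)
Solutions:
 h(b) = C1 + Integral(C2*airyai(-2^(1/3)*b/2) + C3*airybi(-2^(1/3)*b/2), b)


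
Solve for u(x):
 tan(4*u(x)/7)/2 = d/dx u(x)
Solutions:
 u(x) = -7*asin(C1*exp(2*x/7))/4 + 7*pi/4
 u(x) = 7*asin(C1*exp(2*x/7))/4


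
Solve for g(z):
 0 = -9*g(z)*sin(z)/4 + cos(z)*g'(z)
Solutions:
 g(z) = C1/cos(z)^(9/4)


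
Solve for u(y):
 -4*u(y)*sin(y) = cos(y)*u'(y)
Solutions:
 u(y) = C1*cos(y)^4


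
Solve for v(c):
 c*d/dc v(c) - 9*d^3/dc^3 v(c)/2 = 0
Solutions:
 v(c) = C1 + Integral(C2*airyai(6^(1/3)*c/3) + C3*airybi(6^(1/3)*c/3), c)


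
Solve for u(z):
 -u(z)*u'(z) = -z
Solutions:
 u(z) = -sqrt(C1 + z^2)
 u(z) = sqrt(C1 + z^2)


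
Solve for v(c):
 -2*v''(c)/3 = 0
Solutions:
 v(c) = C1 + C2*c


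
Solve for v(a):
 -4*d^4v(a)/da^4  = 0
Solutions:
 v(a) = C1 + C2*a + C3*a^2 + C4*a^3


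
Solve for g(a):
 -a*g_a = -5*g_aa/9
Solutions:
 g(a) = C1 + C2*erfi(3*sqrt(10)*a/10)


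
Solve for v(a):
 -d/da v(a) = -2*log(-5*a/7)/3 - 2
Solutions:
 v(a) = C1 + 2*a*log(-a)/3 + 2*a*(-log(7) + log(5) + 2)/3


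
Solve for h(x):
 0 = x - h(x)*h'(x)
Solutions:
 h(x) = -sqrt(C1 + x^2)
 h(x) = sqrt(C1 + x^2)


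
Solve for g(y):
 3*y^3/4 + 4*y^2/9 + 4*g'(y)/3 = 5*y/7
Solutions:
 g(y) = C1 - 9*y^4/64 - y^3/9 + 15*y^2/56


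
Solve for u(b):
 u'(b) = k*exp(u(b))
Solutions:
 u(b) = log(-1/(C1 + b*k))


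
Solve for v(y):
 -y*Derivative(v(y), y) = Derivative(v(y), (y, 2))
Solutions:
 v(y) = C1 + C2*erf(sqrt(2)*y/2)


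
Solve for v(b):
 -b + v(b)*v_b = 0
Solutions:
 v(b) = -sqrt(C1 + b^2)
 v(b) = sqrt(C1 + b^2)


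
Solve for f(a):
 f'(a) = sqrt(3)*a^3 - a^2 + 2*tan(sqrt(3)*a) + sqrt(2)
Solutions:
 f(a) = C1 + sqrt(3)*a^4/4 - a^3/3 + sqrt(2)*a - 2*sqrt(3)*log(cos(sqrt(3)*a))/3


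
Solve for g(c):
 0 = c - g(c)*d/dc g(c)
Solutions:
 g(c) = -sqrt(C1 + c^2)
 g(c) = sqrt(C1 + c^2)


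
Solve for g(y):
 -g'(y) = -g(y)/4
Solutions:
 g(y) = C1*exp(y/4)


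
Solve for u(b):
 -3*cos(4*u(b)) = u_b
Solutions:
 u(b) = -asin((C1 + exp(24*b))/(C1 - exp(24*b)))/4 + pi/4
 u(b) = asin((C1 + exp(24*b))/(C1 - exp(24*b)))/4


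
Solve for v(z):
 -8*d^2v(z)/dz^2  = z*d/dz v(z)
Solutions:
 v(z) = C1 + C2*erf(z/4)


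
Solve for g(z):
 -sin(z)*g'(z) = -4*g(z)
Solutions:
 g(z) = C1*(cos(z)^2 - 2*cos(z) + 1)/(cos(z)^2 + 2*cos(z) + 1)


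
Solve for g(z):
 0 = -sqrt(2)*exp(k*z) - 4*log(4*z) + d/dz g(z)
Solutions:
 g(z) = C1 + 4*z*log(z) + 4*z*(-1 + 2*log(2)) + Piecewise((sqrt(2)*exp(k*z)/k, Ne(k, 0)), (sqrt(2)*z, True))


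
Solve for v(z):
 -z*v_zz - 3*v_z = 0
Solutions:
 v(z) = C1 + C2/z^2


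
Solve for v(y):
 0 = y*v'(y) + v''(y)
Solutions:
 v(y) = C1 + C2*erf(sqrt(2)*y/2)


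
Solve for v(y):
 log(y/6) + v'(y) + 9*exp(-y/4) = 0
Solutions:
 v(y) = C1 - y*log(y) + y*(1 + log(6)) + 36*exp(-y/4)


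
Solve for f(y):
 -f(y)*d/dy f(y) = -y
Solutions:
 f(y) = -sqrt(C1 + y^2)
 f(y) = sqrt(C1 + y^2)


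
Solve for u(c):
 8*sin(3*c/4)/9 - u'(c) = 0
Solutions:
 u(c) = C1 - 32*cos(3*c/4)/27


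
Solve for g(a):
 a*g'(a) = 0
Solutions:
 g(a) = C1


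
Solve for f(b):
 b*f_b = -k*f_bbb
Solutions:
 f(b) = C1 + Integral(C2*airyai(b*(-1/k)^(1/3)) + C3*airybi(b*(-1/k)^(1/3)), b)


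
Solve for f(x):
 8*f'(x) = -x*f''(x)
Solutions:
 f(x) = C1 + C2/x^7


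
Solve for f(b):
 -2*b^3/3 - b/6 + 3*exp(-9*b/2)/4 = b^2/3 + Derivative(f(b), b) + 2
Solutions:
 f(b) = C1 - b^4/6 - b^3/9 - b^2/12 - 2*b - exp(-9*b/2)/6


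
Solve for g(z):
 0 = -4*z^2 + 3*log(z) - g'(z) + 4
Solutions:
 g(z) = C1 - 4*z^3/3 + 3*z*log(z) + z


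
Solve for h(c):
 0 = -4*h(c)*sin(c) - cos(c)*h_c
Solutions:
 h(c) = C1*cos(c)^4


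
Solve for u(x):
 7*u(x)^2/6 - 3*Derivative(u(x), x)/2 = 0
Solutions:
 u(x) = -9/(C1 + 7*x)


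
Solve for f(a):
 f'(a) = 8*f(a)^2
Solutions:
 f(a) = -1/(C1 + 8*a)
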